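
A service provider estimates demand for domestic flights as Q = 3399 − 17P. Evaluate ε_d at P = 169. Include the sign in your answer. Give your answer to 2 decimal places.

-5.46

At P = 169, Q = 526.
dQ/dP = −17.
ε = (dQ/dP)(P/Q) = (-17)(169/526).
|ε| > 1, so demand is elastic at this price.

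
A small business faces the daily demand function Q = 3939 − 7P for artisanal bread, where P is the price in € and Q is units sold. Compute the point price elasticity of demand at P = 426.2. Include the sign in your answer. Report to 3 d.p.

-3.122

At P = 426.2, Q = 955.600.
dQ/dP = −7.
ε = (dQ/dP)(P/Q) = (-7)(426.2/955.600).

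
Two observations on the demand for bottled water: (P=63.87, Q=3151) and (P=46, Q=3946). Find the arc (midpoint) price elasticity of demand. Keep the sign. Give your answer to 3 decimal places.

-0.689

ΔQ = 3946 − 3151 = 795; ΔP = 46 − 63.87 = -17.87.
Midpoints: P̄ = 54.94, Q̄ = 3548.5.
ε = (ΔQ/ΔP)(P̄/Q̄) = (795/-17.87)(54.94/3548.5).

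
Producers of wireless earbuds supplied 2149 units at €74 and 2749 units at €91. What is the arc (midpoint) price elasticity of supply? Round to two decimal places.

1.19

ΔQ = 2749 − 2149 = 600; ΔP = 91 − 74 = 17.
Midpoints: P̄ = 82.50, Q̄ = 2449.0.
ε_s = (ΔQ/ΔP)(P̄/Q̄) = (600/17)(82.50/2449.0).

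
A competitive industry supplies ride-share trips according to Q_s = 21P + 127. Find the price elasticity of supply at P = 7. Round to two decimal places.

0.54

At P = 7, Q_s = 274.
dQ_s/dP = 21.
ε_s = (dQ_s/dP)(P/Q_s) = (21)(7/274).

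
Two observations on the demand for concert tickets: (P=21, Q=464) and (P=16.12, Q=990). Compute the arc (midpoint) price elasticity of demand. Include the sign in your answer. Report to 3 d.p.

-2.752

ΔQ = 990 − 464 = 526; ΔP = 16.12 − 21 = -4.88.
Midpoints: P̄ = 18.56, Q̄ = 727.0.
ε = (ΔQ/ΔP)(P̄/Q̄) = (526/-4.88)(18.56/727.0).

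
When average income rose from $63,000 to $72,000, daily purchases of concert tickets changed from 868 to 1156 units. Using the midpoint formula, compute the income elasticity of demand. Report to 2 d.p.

ΔQ = 288, ΔI = 9000. Midpoints: Ī = 67,500, Q̄ = 1012.0.
ε_I = (ΔQ/ΔI)(Ī/Q̄) = (288/9000)(67500/1012.0).

2.13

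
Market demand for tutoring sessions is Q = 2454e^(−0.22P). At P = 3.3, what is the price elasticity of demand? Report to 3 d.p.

At P = 3.3, Q = 1187.345.
dQ/dP = −0.22·2454e^(−0.22P) = −0.22Q = -261.216.
ε = (dQ/dP)(P/Q) = (-261.216)(3.3/1187.345).

-0.726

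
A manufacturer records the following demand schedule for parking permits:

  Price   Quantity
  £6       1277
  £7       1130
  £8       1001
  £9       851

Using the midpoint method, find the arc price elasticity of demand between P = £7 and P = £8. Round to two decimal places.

-0.91

At P = 7, Q = 1130; at P = 8, Q = 1001.
ΔQ = -129, ΔP = 1. Midpoints: P̄ = 7.50, Q̄ = 1065.5.
ε = (ΔQ/ΔP)(P̄/Q̄) = (-129/1)(7.50/1065.5).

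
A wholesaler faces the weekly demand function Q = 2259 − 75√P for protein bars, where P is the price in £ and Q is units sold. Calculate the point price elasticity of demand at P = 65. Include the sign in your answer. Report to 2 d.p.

-0.18

At P = 65, Q = 1654.331.
dQ/dP = −75/(2√P) = -4.651.
ε = (dQ/dP)(P/Q) = (-4.651)(65/1654.331).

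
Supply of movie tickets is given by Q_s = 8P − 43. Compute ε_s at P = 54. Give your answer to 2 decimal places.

At P = 54, Q_s = 389.
dQ_s/dP = 8.
ε_s = (dQ_s/dP)(P/Q_s) = (8)(54/389).

1.11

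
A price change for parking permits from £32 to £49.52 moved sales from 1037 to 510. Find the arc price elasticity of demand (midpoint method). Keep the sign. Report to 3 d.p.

-1.585

ΔQ = 510 − 1037 = -527; ΔP = 49.52 − 32 = 17.52.
Midpoints: P̄ = 40.76, Q̄ = 773.5.
ε = (ΔQ/ΔP)(P̄/Q̄) = (-527/17.52)(40.76/773.5).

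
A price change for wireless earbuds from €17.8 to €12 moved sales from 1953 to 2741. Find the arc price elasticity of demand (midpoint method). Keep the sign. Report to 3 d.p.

-0.863

ΔQ = 2741 − 1953 = 788; ΔP = 12 − 17.8 = -5.8.
Midpoints: P̄ = 14.90, Q̄ = 2347.0.
ε = (ΔQ/ΔP)(P̄/Q̄) = (788/-5.8)(14.90/2347.0).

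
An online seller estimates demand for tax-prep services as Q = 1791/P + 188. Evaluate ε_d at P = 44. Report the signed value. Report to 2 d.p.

-0.18

At P = 44, Q = 228.705.
dQ/dP = −1791/P² = -0.925.
ε = (dQ/dP)(P/Q) = (-0.925)(44/228.705).
|ε| < 1, so demand is inelastic at this price.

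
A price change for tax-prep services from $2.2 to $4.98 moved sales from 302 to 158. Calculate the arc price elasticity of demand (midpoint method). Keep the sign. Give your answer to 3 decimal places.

-0.809

ΔQ = 158 − 302 = -144; ΔP = 4.98 − 2.2 = 2.78.
Midpoints: P̄ = 3.59, Q̄ = 230.0.
ε = (ΔQ/ΔP)(P̄/Q̄) = (-144/2.78)(3.59/230.0).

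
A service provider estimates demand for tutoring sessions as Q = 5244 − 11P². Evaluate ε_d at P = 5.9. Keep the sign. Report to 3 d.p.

At P = 5.9, Q = 4861.090.
dQ/dP = −22P = -129.800.
ε = (dQ/dP)(P/Q) = (-129.800)(5.9/4861.090).
|ε| < 1, so demand is inelastic at this price.

-0.158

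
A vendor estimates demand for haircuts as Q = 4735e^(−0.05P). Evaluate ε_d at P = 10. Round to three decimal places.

At P = 10, Q = 2871.923.
dQ/dP = −0.05·4735e^(−0.05P) = −0.05Q = -143.596.
ε = (dQ/dP)(P/Q) = (-143.596)(10/2871.923).
|ε| < 1, so demand is inelastic at this price.

-0.500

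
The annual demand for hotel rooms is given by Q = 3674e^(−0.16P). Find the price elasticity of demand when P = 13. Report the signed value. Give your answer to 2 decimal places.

-2.08

At P = 13, Q = 458.994.
dQ/dP = −0.16·3674e^(−0.16P) = −0.16Q = -73.439.
ε = (dQ/dP)(P/Q) = (-73.439)(13/458.994).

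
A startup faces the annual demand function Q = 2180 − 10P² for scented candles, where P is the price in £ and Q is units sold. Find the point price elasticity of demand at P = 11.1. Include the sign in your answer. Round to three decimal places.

-2.600

At P = 11.1, Q = 947.900.
dQ/dP = −20P = -222.
ε = (dQ/dP)(P/Q) = (-222)(11.1/947.900).
|ε| > 1, so demand is elastic at this price.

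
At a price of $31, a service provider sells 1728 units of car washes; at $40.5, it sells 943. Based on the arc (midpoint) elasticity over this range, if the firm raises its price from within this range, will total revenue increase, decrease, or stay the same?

decrease

Arc ε = (-785/9.5)(35.75/1335.5) ≈ -2.212.
|ε| = 2.21 > 1, so demand is elastic. A price rise therefore reduces total revenue.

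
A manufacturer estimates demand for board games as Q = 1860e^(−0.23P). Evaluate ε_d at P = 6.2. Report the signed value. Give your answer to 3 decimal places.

-1.426

At P = 6.2, Q = 446.899.
dQ/dP = −0.23·1860e^(−0.23P) = −0.23Q = -102.787.
ε = (dQ/dP)(P/Q) = (-102.787)(6.2/446.899).
|ε| > 1, so demand is elastic at this price.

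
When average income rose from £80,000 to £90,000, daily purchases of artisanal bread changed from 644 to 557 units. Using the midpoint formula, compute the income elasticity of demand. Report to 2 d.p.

ΔQ = -87, ΔI = 10000. Midpoints: Ī = 85,000, Q̄ = 600.5.
ε_I = (ΔQ/ΔI)(Ī/Q̄) = (-87/10000)(85000/600.5).

-1.23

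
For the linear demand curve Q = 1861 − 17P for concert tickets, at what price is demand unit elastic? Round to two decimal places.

For linear demand Q = a − bP, ε = −bP/(a − bP). |ε| = 1 when bP = a − bP, i.e. P = a/(2b).
P = 1861/(2·17) = 1861/34 = 54.7353.

54.74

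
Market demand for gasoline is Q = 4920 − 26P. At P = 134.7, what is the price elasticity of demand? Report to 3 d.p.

-2.470

At P = 134.7, Q = 1417.800.
dQ/dP = −26.
ε = (dQ/dP)(P/Q) = (-26)(134.7/1417.800).
|ε| > 1, so demand is elastic at this price.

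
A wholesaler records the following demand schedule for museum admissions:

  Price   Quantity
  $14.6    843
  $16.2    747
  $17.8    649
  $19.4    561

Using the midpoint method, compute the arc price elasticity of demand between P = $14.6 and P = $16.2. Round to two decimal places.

At P = 14.6, Q = 843; at P = 16.2, Q = 747.
ΔQ = -96, ΔP = 1.6. Midpoints: P̄ = 15.40, Q̄ = 795.0.
ε = (ΔQ/ΔP)(P̄/Q̄) = (-96/1.6)(15.40/795.0).

-1.16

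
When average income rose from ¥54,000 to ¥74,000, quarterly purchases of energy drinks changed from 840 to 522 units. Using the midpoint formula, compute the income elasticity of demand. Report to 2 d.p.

-1.49

ΔQ = -318, ΔI = 20000. Midpoints: Ī = 64,000, Q̄ = 681.0.
ε_I = (ΔQ/ΔI)(Ī/Q̄) = (-318/20000)(64000/681.0).
ε_I < 0, so the good is inferior.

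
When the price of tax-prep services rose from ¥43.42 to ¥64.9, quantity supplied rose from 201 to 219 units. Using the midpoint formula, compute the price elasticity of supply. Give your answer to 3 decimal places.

ΔQ = 219 − 201 = 18; ΔP = 64.9 − 43.42 = 21.48.
Midpoints: P̄ = 54.16, Q̄ = 210.0.
ε_s = (ΔQ/ΔP)(P̄/Q̄) = (18/21.48)(54.16/210.0).

0.216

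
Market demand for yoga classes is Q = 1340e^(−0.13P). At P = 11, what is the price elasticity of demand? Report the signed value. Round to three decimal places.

At P = 11, Q = 320.674.
dQ/dP = −0.13·1340e^(−0.13P) = −0.13Q = -41.688.
ε = (dQ/dP)(P/Q) = (-41.688)(11/320.674).

-1.430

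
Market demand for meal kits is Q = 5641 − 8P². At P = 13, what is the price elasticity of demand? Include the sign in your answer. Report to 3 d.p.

At P = 13, Q = 4289.
dQ/dP = −16P = -208.
ε = (dQ/dP)(P/Q) = (-208)(13/4289).

-0.630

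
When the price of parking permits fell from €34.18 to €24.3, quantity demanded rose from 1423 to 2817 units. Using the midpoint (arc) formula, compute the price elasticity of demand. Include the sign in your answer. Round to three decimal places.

-1.946

ΔQ = 2817 − 1423 = 1394; ΔP = 24.3 − 34.18 = -9.88.
Midpoints: P̄ = 29.24, Q̄ = 2120.0.
ε = (ΔQ/ΔP)(P̄/Q̄) = (1394/-9.88)(29.24/2120.0).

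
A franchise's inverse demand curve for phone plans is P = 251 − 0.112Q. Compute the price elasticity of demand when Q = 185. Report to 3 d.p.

-11.114

At Q = 185, P = 251 − 0.112(185) = 230.28.
dP/dQ = −0.112, so dQ/dP = 1/(−0.112) = -8.929.
ε = (dQ/dP)(P/Q) = (-8.929)(230.28/185).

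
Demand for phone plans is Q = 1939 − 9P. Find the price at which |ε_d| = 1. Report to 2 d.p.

107.72

For linear demand Q = a − bP, ε = −bP/(a − bP). |ε| = 1 when bP = a − bP, i.e. P = a/(2b).
P = 1939/(2·9) = 1939/18 = 107.7222.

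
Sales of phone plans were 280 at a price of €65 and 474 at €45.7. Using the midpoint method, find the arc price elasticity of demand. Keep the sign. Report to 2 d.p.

-1.48

ΔQ = 474 − 280 = 194; ΔP = 45.7 − 65 = -19.3.
Midpoints: P̄ = 55.35, Q̄ = 377.0.
ε = (ΔQ/ΔP)(P̄/Q̄) = (194/-19.3)(55.35/377.0).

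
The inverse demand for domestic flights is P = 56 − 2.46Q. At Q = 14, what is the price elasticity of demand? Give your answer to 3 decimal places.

-0.626

At Q = 14, P = 56 − 2.46(14) = 21.56.
dP/dQ = −2.46, so dQ/dP = 1/(−2.46) = -0.407.
ε = (dQ/dP)(P/Q) = (-0.407)(21.56/14).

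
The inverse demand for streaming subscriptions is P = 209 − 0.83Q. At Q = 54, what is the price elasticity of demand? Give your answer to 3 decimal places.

-3.663

At Q = 54, P = 209 − 0.83(54) = 164.18.
dP/dQ = −0.83, so dQ/dP = 1/(−0.83) = -1.205.
ε = (dQ/dP)(P/Q) = (-1.205)(164.18/54).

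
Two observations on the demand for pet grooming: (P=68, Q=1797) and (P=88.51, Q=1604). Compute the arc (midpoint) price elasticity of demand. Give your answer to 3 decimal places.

ΔQ = 1604 − 1797 = -193; ΔP = 88.51 − 68 = 20.51.
Midpoints: P̄ = 78.25, Q̄ = 1700.5.
ε = (ΔQ/ΔP)(P̄/Q̄) = (-193/20.51)(78.25/1700.5).

-0.433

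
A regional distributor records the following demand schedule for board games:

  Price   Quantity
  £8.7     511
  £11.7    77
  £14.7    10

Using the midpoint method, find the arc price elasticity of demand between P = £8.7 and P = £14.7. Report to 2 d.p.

At P = 8.7, Q = 511; at P = 14.7, Q = 10.
ΔQ = -501, ΔP = 6.0. Midpoints: P̄ = 11.70, Q̄ = 260.5.
ε = (ΔQ/ΔP)(P̄/Q̄) = (-501/6.0)(11.70/260.5).

-3.75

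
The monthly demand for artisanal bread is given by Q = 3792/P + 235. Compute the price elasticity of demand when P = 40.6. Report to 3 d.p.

-0.284

At P = 40.6, Q = 328.399.
dQ/dP = −3792/P² = -2.300.
ε = (dQ/dP)(P/Q) = (-2.300)(40.6/328.399).
|ε| < 1, so demand is inelastic at this price.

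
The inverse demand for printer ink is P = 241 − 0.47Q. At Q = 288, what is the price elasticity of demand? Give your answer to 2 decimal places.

At Q = 288, P = 241 − 0.47(288) = 105.64.
dP/dQ = −0.47, so dQ/dP = 1/(−0.47) = -2.128.
ε = (dQ/dP)(P/Q) = (-2.128)(105.64/288).

-0.78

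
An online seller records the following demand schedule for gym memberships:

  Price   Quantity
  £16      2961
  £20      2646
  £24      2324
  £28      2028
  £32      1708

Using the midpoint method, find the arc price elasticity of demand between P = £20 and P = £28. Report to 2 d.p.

At P = 20, Q = 2646; at P = 28, Q = 2028.
ΔQ = -618, ΔP = 8. Midpoints: P̄ = 24.00, Q̄ = 2337.0.
ε = (ΔQ/ΔP)(P̄/Q̄) = (-618/8)(24.00/2337.0).

-0.79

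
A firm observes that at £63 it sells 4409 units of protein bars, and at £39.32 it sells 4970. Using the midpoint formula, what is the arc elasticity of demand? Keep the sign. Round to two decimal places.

ΔQ = 4970 − 4409 = 561; ΔP = 39.32 − 63 = -23.68.
Midpoints: P̄ = 51.16, Q̄ = 4689.5.
ε = (ΔQ/ΔP)(P̄/Q̄) = (561/-23.68)(51.16/4689.5).

-0.26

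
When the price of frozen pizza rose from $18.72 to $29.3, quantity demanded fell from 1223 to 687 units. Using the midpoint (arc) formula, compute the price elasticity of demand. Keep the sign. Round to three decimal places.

ΔQ = 687 − 1223 = -536; ΔP = 29.3 − 18.72 = 10.58.
Midpoints: P̄ = 24.01, Q̄ = 955.0.
ε = (ΔQ/ΔP)(P̄/Q̄) = (-536/10.58)(24.01/955.0).

-1.274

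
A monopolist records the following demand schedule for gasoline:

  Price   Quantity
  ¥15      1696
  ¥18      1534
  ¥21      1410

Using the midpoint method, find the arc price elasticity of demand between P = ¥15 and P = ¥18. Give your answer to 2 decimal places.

-0.55

At P = 15, Q = 1696; at P = 18, Q = 1534.
ΔQ = -162, ΔP = 3. Midpoints: P̄ = 16.50, Q̄ = 1615.0.
ε = (ΔQ/ΔP)(P̄/Q̄) = (-162/3)(16.50/1615.0).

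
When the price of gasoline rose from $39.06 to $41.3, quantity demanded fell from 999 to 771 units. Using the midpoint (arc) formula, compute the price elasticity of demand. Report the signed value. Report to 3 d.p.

-4.621

ΔQ = 771 − 999 = -228; ΔP = 41.3 − 39.06 = 2.24.
Midpoints: P̄ = 40.18, Q̄ = 885.0.
ε = (ΔQ/ΔP)(P̄/Q̄) = (-228/2.24)(40.18/885.0).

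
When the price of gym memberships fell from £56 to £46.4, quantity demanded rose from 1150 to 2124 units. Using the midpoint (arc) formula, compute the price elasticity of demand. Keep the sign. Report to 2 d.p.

ΔQ = 2124 − 1150 = 974; ΔP = 46.4 − 56 = -9.6.
Midpoints: P̄ = 51.20, Q̄ = 1637.0.
ε = (ΔQ/ΔP)(P̄/Q̄) = (974/-9.6)(51.20/1637.0).

-3.17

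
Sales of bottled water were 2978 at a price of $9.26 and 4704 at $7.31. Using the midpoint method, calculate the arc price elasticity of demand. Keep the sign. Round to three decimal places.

-1.909

ΔQ = 4704 − 2978 = 1726; ΔP = 7.31 − 9.26 = -1.95.
Midpoints: P̄ = 8.29, Q̄ = 3841.0.
ε = (ΔQ/ΔP)(P̄/Q̄) = (1726/-1.95)(8.29/3841.0).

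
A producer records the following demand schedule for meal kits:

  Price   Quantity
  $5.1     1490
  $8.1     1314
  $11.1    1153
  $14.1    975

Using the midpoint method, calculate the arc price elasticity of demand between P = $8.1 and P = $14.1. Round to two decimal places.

At P = 8.1, Q = 1314; at P = 14.1, Q = 975.
ΔQ = -339, ΔP = 6.0. Midpoints: P̄ = 11.10, Q̄ = 1144.5.
ε = (ΔQ/ΔP)(P̄/Q̄) = (-339/6.0)(11.10/1144.5).

-0.55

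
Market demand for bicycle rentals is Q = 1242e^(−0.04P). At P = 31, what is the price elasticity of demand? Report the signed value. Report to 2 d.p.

At P = 31, Q = 359.415.
dQ/dP = −0.04·1242e^(−0.04P) = −0.04Q = -14.377.
ε = (dQ/dP)(P/Q) = (-14.377)(31/359.415).

-1.24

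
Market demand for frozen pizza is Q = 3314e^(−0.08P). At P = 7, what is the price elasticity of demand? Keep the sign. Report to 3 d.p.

-0.560

At P = 7, Q = 1892.987.
dQ/dP = −0.08·3314e^(−0.08P) = −0.08Q = -151.439.
ε = (dQ/dP)(P/Q) = (-151.439)(7/1892.987).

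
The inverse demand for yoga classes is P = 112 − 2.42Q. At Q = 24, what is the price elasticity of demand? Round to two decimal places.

At Q = 24, P = 112 − 2.42(24) = 53.92.
dP/dQ = −2.42, so dQ/dP = 1/(−2.42) = -0.413.
ε = (dQ/dP)(P/Q) = (-0.413)(53.92/24).

-0.93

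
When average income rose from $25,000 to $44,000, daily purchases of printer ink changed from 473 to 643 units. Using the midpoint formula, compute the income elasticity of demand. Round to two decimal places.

ΔQ = 170, ΔI = 19000. Midpoints: Ī = 34,500, Q̄ = 558.0.
ε_I = (ΔQ/ΔI)(Ī/Q̄) = (170/19000)(34500/558.0).
ε_I > 0, so the good is normal.

0.55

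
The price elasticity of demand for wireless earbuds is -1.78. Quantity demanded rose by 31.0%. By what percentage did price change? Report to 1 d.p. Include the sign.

-17.4%

%ΔP ≈ %ΔQ / ε = (31.0%)/(-1.78) = -17.42%.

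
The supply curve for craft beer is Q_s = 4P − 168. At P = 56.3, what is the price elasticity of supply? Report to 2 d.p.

3.94

At P = 56.3, Q_s = 57.20.
dQ_s/dP = 4.
ε_s = (dQ_s/dP)(P/Q_s) = (4)(56.3/57.20).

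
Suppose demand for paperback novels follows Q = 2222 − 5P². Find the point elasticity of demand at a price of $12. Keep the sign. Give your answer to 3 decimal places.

-0.959

At P = 12, Q = 1502.
dQ/dP = −10P = -120.
ε = (dQ/dP)(P/Q) = (-120)(12/1502).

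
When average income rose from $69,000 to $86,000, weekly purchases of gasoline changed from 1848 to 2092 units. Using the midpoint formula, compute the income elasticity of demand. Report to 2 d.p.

0.56

ΔQ = 244, ΔI = 17000. Midpoints: Ī = 77,500, Q̄ = 1970.0.
ε_I = (ΔQ/ΔI)(Ī/Q̄) = (244/17000)(77500/1970.0).
ε_I > 0, so the good is normal.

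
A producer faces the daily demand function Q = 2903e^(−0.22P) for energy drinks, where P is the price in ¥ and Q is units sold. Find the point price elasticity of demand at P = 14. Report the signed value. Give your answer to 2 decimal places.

At P = 14, Q = 133.420.
dQ/dP = −0.22·2903e^(−0.22P) = −0.22Q = -29.352.
ε = (dQ/dP)(P/Q) = (-29.352)(14/133.420).
|ε| > 1, so demand is elastic at this price.

-3.08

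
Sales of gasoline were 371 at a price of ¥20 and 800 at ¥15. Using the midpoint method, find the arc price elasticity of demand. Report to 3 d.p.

ΔQ = 800 − 371 = 429; ΔP = 15 − 20 = -5.
Midpoints: P̄ = 17.50, Q̄ = 585.5.
ε = (ΔQ/ΔP)(P̄/Q̄) = (429/-5)(17.50/585.5).

-2.564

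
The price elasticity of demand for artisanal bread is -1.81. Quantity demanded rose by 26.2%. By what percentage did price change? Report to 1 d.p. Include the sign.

%ΔP ≈ %ΔQ / ε = (26.2%)/(-1.81) = -14.48%.

-14.5%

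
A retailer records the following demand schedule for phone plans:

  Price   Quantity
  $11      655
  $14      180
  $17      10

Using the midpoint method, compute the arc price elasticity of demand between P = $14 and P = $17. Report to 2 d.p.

At P = 14, Q = 180; at P = 17, Q = 10.
ΔQ = -170, ΔP = 3. Midpoints: P̄ = 15.50, Q̄ = 95.0.
ε = (ΔQ/ΔP)(P̄/Q̄) = (-170/3)(15.50/95.0).

-9.25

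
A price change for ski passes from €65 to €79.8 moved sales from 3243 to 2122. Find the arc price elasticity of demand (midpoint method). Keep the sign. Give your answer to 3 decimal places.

-2.044

ΔQ = 2122 − 3243 = -1121; ΔP = 79.8 − 65 = 14.8.
Midpoints: P̄ = 72.40, Q̄ = 2682.5.
ε = (ΔQ/ΔP)(P̄/Q̄) = (-1121/14.8)(72.40/2682.5).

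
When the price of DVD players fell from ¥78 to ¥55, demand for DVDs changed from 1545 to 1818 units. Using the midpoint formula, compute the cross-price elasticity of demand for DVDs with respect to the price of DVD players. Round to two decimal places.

-0.47

ΔQ_x = 1818 − 1545 = 273; ΔP_y = 55 − 78 = -23.
Midpoints: P̄_y = 66.50, Q̄_x = 1681.5.
ε_xy = (ΔQ_x/ΔP_y)(P̄_y/Q̄_x) = (273/-23)(66.50/1681.5).
ε_xy < 0, so the goods are complements.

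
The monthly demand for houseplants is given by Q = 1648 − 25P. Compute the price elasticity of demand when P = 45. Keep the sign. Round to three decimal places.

-2.151

At P = 45, Q = 523.
dQ/dP = −25.
ε = (dQ/dP)(P/Q) = (-25)(45/523).
|ε| > 1, so demand is elastic at this price.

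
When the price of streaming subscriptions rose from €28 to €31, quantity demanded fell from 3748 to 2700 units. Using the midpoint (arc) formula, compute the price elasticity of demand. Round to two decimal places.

-3.20

ΔQ = 2700 − 3748 = -1048; ΔP = 31 − 28 = 3.
Midpoints: P̄ = 29.50, Q̄ = 3224.0.
ε = (ΔQ/ΔP)(P̄/Q̄) = (-1048/3)(29.50/3224.0).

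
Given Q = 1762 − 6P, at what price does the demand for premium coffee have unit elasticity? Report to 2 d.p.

For linear demand Q = a − bP, ε = −bP/(a − bP). |ε| = 1 when bP = a − bP, i.e. P = a/(2b).
P = 1762/(2·6) = 1762/12 = 146.8333.

146.83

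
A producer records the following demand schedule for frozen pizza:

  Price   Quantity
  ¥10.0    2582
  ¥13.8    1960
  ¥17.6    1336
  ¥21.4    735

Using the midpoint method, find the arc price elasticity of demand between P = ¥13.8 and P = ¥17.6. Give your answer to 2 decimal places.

At P = 13.8, Q = 1960; at P = 17.6, Q = 1336.
ΔQ = -624, ΔP = 3.8. Midpoints: P̄ = 15.70, Q̄ = 1648.0.
ε = (ΔQ/ΔP)(P̄/Q̄) = (-624/3.8)(15.70/1648.0).

-1.56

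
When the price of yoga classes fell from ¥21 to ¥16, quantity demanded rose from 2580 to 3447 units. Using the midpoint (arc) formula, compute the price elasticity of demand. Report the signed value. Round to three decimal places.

-1.065

ΔQ = 3447 − 2580 = 867; ΔP = 16 − 21 = -5.
Midpoints: P̄ = 18.50, Q̄ = 3013.5.
ε = (ΔQ/ΔP)(P̄/Q̄) = (867/-5)(18.50/3013.5).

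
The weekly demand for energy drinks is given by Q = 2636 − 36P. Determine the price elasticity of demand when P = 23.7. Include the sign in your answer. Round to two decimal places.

At P = 23.7, Q = 1782.800.
dQ/dP = −36.
ε = (dQ/dP)(P/Q) = (-36)(23.7/1782.800).

-0.48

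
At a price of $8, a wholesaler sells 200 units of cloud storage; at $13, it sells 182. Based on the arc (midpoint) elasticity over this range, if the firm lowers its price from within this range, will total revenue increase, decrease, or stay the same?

decrease

Arc ε = (-18/5)(10.50/191.0) ≈ -0.198.
|ε| = 0.20 < 1, so demand is inelastic. A price cut therefore reduces total revenue.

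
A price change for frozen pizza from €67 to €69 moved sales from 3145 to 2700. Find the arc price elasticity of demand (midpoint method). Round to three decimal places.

-5.177

ΔQ = 2700 − 3145 = -445; ΔP = 69 − 67 = 2.
Midpoints: P̄ = 68.00, Q̄ = 2922.5.
ε = (ΔQ/ΔP)(P̄/Q̄) = (-445/2)(68.00/2922.5).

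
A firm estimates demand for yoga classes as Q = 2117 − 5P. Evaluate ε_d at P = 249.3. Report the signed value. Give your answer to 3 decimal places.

-1.432

At P = 249.3, Q = 870.500.
dQ/dP = −5.
ε = (dQ/dP)(P/Q) = (-5)(249.3/870.500).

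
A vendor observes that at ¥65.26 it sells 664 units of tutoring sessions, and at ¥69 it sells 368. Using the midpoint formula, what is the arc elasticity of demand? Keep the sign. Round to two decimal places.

ΔQ = 368 − 664 = -296; ΔP = 69 − 65.26 = 3.74.
Midpoints: P̄ = 67.13, Q̄ = 516.0.
ε = (ΔQ/ΔP)(P̄/Q̄) = (-296/3.74)(67.13/516.0).

-10.30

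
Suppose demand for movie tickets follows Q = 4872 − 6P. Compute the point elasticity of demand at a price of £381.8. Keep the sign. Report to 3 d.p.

At P = 381.8, Q = 2581.200.
dQ/dP = −6.
ε = (dQ/dP)(P/Q) = (-6)(381.8/2581.200).

-0.887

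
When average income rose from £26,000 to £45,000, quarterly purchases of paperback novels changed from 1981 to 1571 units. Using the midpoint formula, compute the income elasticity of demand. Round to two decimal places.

-0.43

ΔQ = -410, ΔI = 19000. Midpoints: Ī = 35,500, Q̄ = 1776.0.
ε_I = (ΔQ/ΔI)(Ī/Q̄) = (-410/19000)(35500/1776.0).
ε_I < 0, so the good is inferior.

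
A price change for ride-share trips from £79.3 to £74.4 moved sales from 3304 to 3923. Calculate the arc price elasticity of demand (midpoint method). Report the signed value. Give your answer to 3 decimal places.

-2.687

ΔQ = 3923 − 3304 = 619; ΔP = 74.4 − 79.3 = -4.9.
Midpoints: P̄ = 76.85, Q̄ = 3613.5.
ε = (ΔQ/ΔP)(P̄/Q̄) = (619/-4.9)(76.85/3613.5).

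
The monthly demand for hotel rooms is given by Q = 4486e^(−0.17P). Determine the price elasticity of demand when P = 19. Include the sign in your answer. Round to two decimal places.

At P = 19, Q = 177.455.
dQ/dP = −0.17·4486e^(−0.17P) = −0.17Q = -30.167.
ε = (dQ/dP)(P/Q) = (-30.167)(19/177.455).
|ε| > 1, so demand is elastic at this price.

-3.23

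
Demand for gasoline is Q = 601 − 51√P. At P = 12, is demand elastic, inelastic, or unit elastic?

inelastic

Q = 424.331, dQ/dP = -7.361.
ε = (dQ/dP)(P/Q) ≈ -0.208.
|ε| = 0.21 < 1.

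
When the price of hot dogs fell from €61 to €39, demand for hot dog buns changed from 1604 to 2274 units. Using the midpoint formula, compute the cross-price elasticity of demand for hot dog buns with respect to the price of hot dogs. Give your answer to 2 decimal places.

-0.79

ΔQ_x = 2274 − 1604 = 670; ΔP_y = 39 − 61 = -22.
Midpoints: P̄_y = 50.00, Q̄_x = 1939.0.
ε_xy = (ΔQ_x/ΔP_y)(P̄_y/Q̄_x) = (670/-22)(50.00/1939.0).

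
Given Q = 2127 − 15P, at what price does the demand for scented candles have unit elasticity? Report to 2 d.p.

70.90

For linear demand Q = a − bP, ε = −bP/(a − bP). |ε| = 1 when bP = a − bP, i.e. P = a/(2b).
P = 2127/(2·15) = 2127/30 = 70.9000.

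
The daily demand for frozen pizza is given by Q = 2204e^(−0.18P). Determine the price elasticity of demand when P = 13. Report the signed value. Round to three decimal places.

At P = 13, Q = 212.306.
dQ/dP = −0.18·2204e^(−0.18P) = −0.18Q = -38.215.
ε = (dQ/dP)(P/Q) = (-38.215)(13/212.306).

-2.340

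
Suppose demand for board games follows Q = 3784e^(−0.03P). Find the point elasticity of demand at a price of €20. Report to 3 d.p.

At P = 20, Q = 2076.703.
dQ/dP = −0.03·3784e^(−0.03P) = −0.03Q = -62.301.
ε = (dQ/dP)(P/Q) = (-62.301)(20/2076.703).
|ε| < 1, so demand is inelastic at this price.

-0.600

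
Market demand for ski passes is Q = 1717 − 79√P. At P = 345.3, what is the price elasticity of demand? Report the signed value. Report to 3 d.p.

At P = 345.3, Q = 249.002.
dQ/dP = −79/(2√P) = -2.126.
ε = (dQ/dP)(P/Q) = (-2.126)(345.3/249.002).
|ε| > 1, so demand is elastic at this price.

-2.948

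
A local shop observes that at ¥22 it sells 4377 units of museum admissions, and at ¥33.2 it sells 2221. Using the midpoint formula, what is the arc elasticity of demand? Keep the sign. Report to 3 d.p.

ΔQ = 2221 − 4377 = -2156; ΔP = 33.2 − 22 = 11.2.
Midpoints: P̄ = 27.60, Q̄ = 3299.0.
ε = (ΔQ/ΔP)(P̄/Q̄) = (-2156/11.2)(27.60/3299.0).

-1.610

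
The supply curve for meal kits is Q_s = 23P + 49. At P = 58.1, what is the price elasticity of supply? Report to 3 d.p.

At P = 58.1, Q_s = 1385.30.
dQ_s/dP = 23.
ε_s = (dQ_s/dP)(P/Q_s) = (23)(58.1/1385.30).

0.965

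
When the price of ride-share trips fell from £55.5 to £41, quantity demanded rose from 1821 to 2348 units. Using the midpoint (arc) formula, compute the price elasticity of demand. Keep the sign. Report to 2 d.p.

ΔQ = 2348 − 1821 = 527; ΔP = 41 − 55.5 = -14.5.
Midpoints: P̄ = 48.25, Q̄ = 2084.5.
ε = (ΔQ/ΔP)(P̄/Q̄) = (527/-14.5)(48.25/2084.5).

-0.84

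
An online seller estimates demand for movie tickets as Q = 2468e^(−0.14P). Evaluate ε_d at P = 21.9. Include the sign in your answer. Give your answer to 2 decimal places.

At P = 21.9, Q = 115.027.
dQ/dP = −0.14·2468e^(−0.14P) = −0.14Q = -16.104.
ε = (dQ/dP)(P/Q) = (-16.104)(21.9/115.027).

-3.07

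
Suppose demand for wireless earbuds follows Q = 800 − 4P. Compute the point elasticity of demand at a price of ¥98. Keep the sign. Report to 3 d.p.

-0.961

At P = 98, Q = 408.
dQ/dP = −4.
ε = (dQ/dP)(P/Q) = (-4)(98/408).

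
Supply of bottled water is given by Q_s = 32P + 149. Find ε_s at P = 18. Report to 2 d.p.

At P = 18, Q_s = 725.
dQ_s/dP = 32.
ε_s = (dQ_s/dP)(P/Q_s) = (32)(18/725).

0.79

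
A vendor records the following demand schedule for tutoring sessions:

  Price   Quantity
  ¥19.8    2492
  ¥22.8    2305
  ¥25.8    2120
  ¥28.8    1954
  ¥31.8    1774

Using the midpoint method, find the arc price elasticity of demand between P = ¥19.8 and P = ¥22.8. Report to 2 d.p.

-0.55

At P = 19.8, Q = 2492; at P = 22.8, Q = 2305.
ΔQ = -187, ΔP = 3.0. Midpoints: P̄ = 21.30, Q̄ = 2398.5.
ε = (ΔQ/ΔP)(P̄/Q̄) = (-187/3.0)(21.30/2398.5).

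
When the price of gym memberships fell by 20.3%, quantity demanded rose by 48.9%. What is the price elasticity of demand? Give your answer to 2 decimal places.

-2.41

ε = %ΔQ / %ΔP = (48.9)/(-20.3) = -2.409.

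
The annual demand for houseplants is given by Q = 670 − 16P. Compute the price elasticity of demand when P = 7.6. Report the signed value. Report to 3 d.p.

At P = 7.6, Q = 548.400.
dQ/dP = −16.
ε = (dQ/dP)(P/Q) = (-16)(7.6/548.400).

-0.222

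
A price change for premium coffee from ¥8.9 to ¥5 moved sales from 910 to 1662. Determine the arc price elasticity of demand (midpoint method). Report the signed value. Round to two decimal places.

ΔQ = 1662 − 910 = 752; ΔP = 5 − 8.9 = -3.9.
Midpoints: P̄ = 6.95, Q̄ = 1286.0.
ε = (ΔQ/ΔP)(P̄/Q̄) = (752/-3.9)(6.95/1286.0).

-1.04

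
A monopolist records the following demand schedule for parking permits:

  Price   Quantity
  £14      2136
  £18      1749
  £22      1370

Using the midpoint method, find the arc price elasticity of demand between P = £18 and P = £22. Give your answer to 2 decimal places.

At P = 18, Q = 1749; at P = 22, Q = 1370.
ΔQ = -379, ΔP = 4. Midpoints: P̄ = 20.00, Q̄ = 1559.5.
ε = (ΔQ/ΔP)(P̄/Q̄) = (-379/4)(20.00/1559.5).

-1.22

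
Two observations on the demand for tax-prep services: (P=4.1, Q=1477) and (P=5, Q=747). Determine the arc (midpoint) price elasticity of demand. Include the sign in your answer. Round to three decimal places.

ΔQ = 747 − 1477 = -730; ΔP = 5 − 4.1 = 0.9.
Midpoints: P̄ = 4.55, Q̄ = 1112.0.
ε = (ΔQ/ΔP)(P̄/Q̄) = (-730/0.9)(4.55/1112.0).

-3.319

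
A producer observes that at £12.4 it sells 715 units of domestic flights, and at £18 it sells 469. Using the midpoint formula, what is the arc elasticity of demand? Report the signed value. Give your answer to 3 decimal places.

ΔQ = 469 − 715 = -246; ΔP = 18 − 12.4 = 5.6.
Midpoints: P̄ = 15.20, Q̄ = 592.0.
ε = (ΔQ/ΔP)(P̄/Q̄) = (-246/5.6)(15.20/592.0).

-1.128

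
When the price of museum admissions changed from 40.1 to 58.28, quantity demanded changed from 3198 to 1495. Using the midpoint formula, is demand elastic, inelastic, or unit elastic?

elastic

Arc ε ≈ -1.964.
|ε| = 1.96 > 1.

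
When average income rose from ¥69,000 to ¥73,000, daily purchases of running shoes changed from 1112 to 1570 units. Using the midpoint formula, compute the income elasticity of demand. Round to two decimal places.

6.06

ΔQ = 458, ΔI = 4000. Midpoints: Ī = 71,000, Q̄ = 1341.0.
ε_I = (ΔQ/ΔI)(Ī/Q̄) = (458/4000)(71000/1341.0).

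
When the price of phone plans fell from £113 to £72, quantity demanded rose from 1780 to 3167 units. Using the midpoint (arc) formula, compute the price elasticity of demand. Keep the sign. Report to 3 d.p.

ΔQ = 3167 − 1780 = 1387; ΔP = 72 − 113 = -41.
Midpoints: P̄ = 92.50, Q̄ = 2473.5.
ε = (ΔQ/ΔP)(P̄/Q̄) = (1387/-41)(92.50/2473.5).

-1.265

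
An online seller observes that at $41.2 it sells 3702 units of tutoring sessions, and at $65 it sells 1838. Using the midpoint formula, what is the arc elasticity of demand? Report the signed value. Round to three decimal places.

-1.501

ΔQ = 1838 − 3702 = -1864; ΔP = 65 − 41.2 = 23.8.
Midpoints: P̄ = 53.10, Q̄ = 2770.0.
ε = (ΔQ/ΔP)(P̄/Q̄) = (-1864/23.8)(53.10/2770.0).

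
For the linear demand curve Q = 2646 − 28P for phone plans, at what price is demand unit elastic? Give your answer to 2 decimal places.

For linear demand Q = a − bP, ε = −bP/(a − bP). |ε| = 1 when bP = a − bP, i.e. P = a/(2b).
P = 2646/(2·28) = 2646/56 = 47.2500.

47.25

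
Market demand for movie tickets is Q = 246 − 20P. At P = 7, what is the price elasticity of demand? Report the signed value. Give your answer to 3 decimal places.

At P = 7, Q = 106.
dQ/dP = −20.
ε = (dQ/dP)(P/Q) = (-20)(7/106).

-1.321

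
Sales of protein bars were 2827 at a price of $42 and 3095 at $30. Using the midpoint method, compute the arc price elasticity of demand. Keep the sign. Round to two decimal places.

-0.27

ΔQ = 3095 − 2827 = 268; ΔP = 30 − 42 = -12.
Midpoints: P̄ = 36.00, Q̄ = 2961.0.
ε = (ΔQ/ΔP)(P̄/Q̄) = (268/-12)(36.00/2961.0).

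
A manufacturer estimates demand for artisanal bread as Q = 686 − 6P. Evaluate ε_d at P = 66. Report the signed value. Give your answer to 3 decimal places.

At P = 66, Q = 290.
dQ/dP = −6.
ε = (dQ/dP)(P/Q) = (-6)(66/290).

-1.366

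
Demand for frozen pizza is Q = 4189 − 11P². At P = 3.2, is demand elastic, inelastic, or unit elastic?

inelastic

Q = 4076.360, dQ/dP = -70.400.
ε = (dQ/dP)(P/Q) ≈ -0.055.
|ε| = 0.06 < 1.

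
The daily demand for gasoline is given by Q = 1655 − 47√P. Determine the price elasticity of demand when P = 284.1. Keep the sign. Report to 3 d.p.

-0.459

At P = 284.1, Q = 862.802.
dQ/dP = −47/(2√P) = -1.394.
ε = (dQ/dP)(P/Q) = (-1.394)(284.1/862.802).
|ε| < 1, so demand is inelastic at this price.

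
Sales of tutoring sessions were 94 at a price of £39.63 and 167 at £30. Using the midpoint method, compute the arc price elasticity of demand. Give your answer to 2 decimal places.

-2.02

ΔQ = 167 − 94 = 73; ΔP = 30 − 39.63 = -9.63.
Midpoints: P̄ = 34.81, Q̄ = 130.5.
ε = (ΔQ/ΔP)(P̄/Q̄) = (73/-9.63)(34.81/130.5).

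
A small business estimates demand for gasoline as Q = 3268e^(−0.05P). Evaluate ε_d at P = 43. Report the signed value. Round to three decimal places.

-2.150

At P = 43, Q = 380.670.
dQ/dP = −0.05·3268e^(−0.05P) = −0.05Q = -19.034.
ε = (dQ/dP)(P/Q) = (-19.034)(43/380.670).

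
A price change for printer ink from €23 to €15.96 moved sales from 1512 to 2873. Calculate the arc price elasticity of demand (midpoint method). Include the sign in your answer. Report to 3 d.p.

-1.718

ΔQ = 2873 − 1512 = 1361; ΔP = 15.96 − 23 = -7.04.
Midpoints: P̄ = 19.48, Q̄ = 2192.5.
ε = (ΔQ/ΔP)(P̄/Q̄) = (1361/-7.04)(19.48/2192.5).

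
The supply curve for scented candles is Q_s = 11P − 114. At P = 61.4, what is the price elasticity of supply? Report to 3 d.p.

1.203

At P = 61.4, Q_s = 561.40.
dQ_s/dP = 11.
ε_s = (dQ_s/dP)(P/Q_s) = (11)(61.4/561.40).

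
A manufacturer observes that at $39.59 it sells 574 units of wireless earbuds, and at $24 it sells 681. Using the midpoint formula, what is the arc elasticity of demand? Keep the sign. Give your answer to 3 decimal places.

-0.348

ΔQ = 681 − 574 = 107; ΔP = 24 − 39.59 = -15.59.
Midpoints: P̄ = 31.80, Q̄ = 627.5.
ε = (ΔQ/ΔP)(P̄/Q̄) = (107/-15.59)(31.80/627.5).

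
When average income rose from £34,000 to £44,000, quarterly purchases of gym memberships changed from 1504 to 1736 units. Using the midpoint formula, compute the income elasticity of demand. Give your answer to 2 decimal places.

0.56

ΔQ = 232, ΔI = 10000. Midpoints: Ī = 39,000, Q̄ = 1620.0.
ε_I = (ΔQ/ΔI)(Ī/Q̄) = (232/10000)(39000/1620.0).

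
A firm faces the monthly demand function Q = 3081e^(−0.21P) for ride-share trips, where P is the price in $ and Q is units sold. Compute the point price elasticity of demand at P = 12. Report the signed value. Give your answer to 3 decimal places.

At P = 12, Q = 247.896.
dQ/dP = −0.21·3081e^(−0.21P) = −0.21Q = -52.058.
ε = (dQ/dP)(P/Q) = (-52.058)(12/247.896).
|ε| > 1, so demand is elastic at this price.

-2.520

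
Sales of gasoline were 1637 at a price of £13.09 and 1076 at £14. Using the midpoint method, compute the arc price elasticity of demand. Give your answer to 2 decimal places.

-6.16

ΔQ = 1076 − 1637 = -561; ΔP = 14 − 13.09 = 0.91.
Midpoints: P̄ = 13.54, Q̄ = 1356.5.
ε = (ΔQ/ΔP)(P̄/Q̄) = (-561/0.91)(13.54/1356.5).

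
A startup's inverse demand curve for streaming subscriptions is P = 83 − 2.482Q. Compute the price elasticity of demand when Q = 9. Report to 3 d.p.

At Q = 9, P = 83 − 2.482(9) = 60.66.
dP/dQ = −2.482, so dQ/dP = 1/(−2.482) = -0.403.
ε = (dQ/dP)(P/Q) = (-0.403)(60.66/9).

-2.716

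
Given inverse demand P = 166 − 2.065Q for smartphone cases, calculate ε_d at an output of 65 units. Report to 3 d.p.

-0.237

At Q = 65, P = 166 − 2.065(65) = 31.78.
dP/dQ = −2.065, so dQ/dP = 1/(−2.065) = -0.484.
ε = (dQ/dP)(P/Q) = (-0.484)(31.78/65).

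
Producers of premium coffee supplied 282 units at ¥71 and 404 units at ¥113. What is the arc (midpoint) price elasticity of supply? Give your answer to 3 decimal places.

0.779

ΔQ = 404 − 282 = 122; ΔP = 113 − 71 = 42.
Midpoints: P̄ = 92.00, Q̄ = 343.0.
ε_s = (ΔQ/ΔP)(P̄/Q̄) = (122/42)(92.00/343.0).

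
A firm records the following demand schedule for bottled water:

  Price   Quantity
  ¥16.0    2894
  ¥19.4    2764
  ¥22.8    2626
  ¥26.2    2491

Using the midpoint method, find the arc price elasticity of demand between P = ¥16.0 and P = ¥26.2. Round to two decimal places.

-0.31

At P = 16.0, Q = 2894; at P = 26.2, Q = 2491.
ΔQ = -403, ΔP = 10.2. Midpoints: P̄ = 21.10, Q̄ = 2692.5.
ε = (ΔQ/ΔP)(P̄/Q̄) = (-403/10.2)(21.10/2692.5).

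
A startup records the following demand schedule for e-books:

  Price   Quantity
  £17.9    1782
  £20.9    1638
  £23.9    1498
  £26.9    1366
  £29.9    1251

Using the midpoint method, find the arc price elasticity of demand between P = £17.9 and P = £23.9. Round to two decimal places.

-0.60

At P = 17.9, Q = 1782; at P = 23.9, Q = 1498.
ΔQ = -284, ΔP = 6.0. Midpoints: P̄ = 20.90, Q̄ = 1640.0.
ε = (ΔQ/ΔP)(P̄/Q̄) = (-284/6.0)(20.90/1640.0).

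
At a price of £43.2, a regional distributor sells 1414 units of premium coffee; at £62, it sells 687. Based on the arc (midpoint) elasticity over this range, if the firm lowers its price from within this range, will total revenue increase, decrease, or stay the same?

increase

Arc ε = (-727/18.8)(52.60/1050.5) ≈ -1.936.
|ε| = 1.94 > 1, so demand is elastic. A price cut therefore raises total revenue.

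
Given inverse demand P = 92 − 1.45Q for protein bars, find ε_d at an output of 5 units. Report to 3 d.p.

-11.690

At Q = 5, P = 92 − 1.45(5) = 84.75.
dP/dQ = −1.45, so dQ/dP = 1/(−1.45) = -0.690.
ε = (dQ/dP)(P/Q) = (-0.690)(84.75/5).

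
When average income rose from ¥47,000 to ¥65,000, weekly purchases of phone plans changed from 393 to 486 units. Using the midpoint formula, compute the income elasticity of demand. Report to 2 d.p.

ΔQ = 93, ΔI = 18000. Midpoints: Ī = 56,000, Q̄ = 439.5.
ε_I = (ΔQ/ΔI)(Ī/Q̄) = (93/18000)(56000/439.5).

0.66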